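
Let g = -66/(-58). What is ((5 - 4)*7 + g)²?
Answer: 55696/841 ≈ 66.226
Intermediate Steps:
g = 33/29 (g = -66*(-1/58) = 33/29 ≈ 1.1379)
((5 - 4)*7 + g)² = ((5 - 4)*7 + 33/29)² = (1*7 + 33/29)² = (7 + 33/29)² = (236/29)² = 55696/841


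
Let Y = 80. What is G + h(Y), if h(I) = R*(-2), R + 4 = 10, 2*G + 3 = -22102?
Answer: -22129/2 ≈ -11065.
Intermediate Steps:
G = -22105/2 (G = -3/2 + (1/2)*(-22102) = -3/2 - 11051 = -22105/2 ≈ -11053.)
R = 6 (R = -4 + 10 = 6)
h(I) = -12 (h(I) = 6*(-2) = -12)
G + h(Y) = -22105/2 - 12 = -22129/2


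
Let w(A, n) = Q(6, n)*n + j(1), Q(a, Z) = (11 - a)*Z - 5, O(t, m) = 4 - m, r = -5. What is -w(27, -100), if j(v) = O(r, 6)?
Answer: -50498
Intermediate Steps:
j(v) = -2 (j(v) = 4 - 1*6 = 4 - 6 = -2)
Q(a, Z) = -5 + Z*(11 - a) (Q(a, Z) = Z*(11 - a) - 5 = -5 + Z*(11 - a))
w(A, n) = -2 + n*(-5 + 5*n) (w(A, n) = (-5 + 11*n - 1*n*6)*n - 2 = (-5 + 11*n - 6*n)*n - 2 = (-5 + 5*n)*n - 2 = n*(-5 + 5*n) - 2 = -2 + n*(-5 + 5*n))
-w(27, -100) = -(-2 + 5*(-100)*(-1 - 100)) = -(-2 + 5*(-100)*(-101)) = -(-2 + 50500) = -1*50498 = -50498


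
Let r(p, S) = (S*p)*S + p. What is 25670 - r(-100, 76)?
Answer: 603370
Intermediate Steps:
r(p, S) = p + p*S² (r(p, S) = p*S² + p = p + p*S²)
25670 - r(-100, 76) = 25670 - (-100)*(1 + 76²) = 25670 - (-100)*(1 + 5776) = 25670 - (-100)*5777 = 25670 - 1*(-577700) = 25670 + 577700 = 603370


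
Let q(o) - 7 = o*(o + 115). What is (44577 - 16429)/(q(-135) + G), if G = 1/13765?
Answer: 96864305/9315464 ≈ 10.398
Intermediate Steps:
q(o) = 7 + o*(115 + o) (q(o) = 7 + o*(o + 115) = 7 + o*(115 + o))
G = 1/13765 ≈ 7.2648e-5
(44577 - 16429)/(q(-135) + G) = (44577 - 16429)/((7 + (-135)**2 + 115*(-135)) + 1/13765) = 28148/((7 + 18225 - 15525) + 1/13765) = 28148/(2707 + 1/13765) = 28148/(37261856/13765) = 28148*(13765/37261856) = 96864305/9315464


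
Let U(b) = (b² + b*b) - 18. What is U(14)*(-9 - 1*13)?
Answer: -8228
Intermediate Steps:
U(b) = -18 + 2*b² (U(b) = (b² + b²) - 18 = 2*b² - 18 = -18 + 2*b²)
U(14)*(-9 - 1*13) = (-18 + 2*14²)*(-9 - 1*13) = (-18 + 2*196)*(-9 - 13) = (-18 + 392)*(-22) = 374*(-22) = -8228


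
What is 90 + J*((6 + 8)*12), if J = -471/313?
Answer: -50958/313 ≈ -162.81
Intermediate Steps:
J = -471/313 (J = -471*1/313 = -471/313 ≈ -1.5048)
90 + J*((6 + 8)*12) = 90 - 471*(6 + 8)*12/313 = 90 - 6594*12/313 = 90 - 471/313*168 = 90 - 79128/313 = -50958/313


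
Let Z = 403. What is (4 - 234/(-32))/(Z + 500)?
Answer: 181/14448 ≈ 0.012528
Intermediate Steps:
(4 - 234/(-32))/(Z + 500) = (4 - 234/(-32))/(403 + 500) = (4 - 234*(-1/32))/903 = (4 + 117/16)*(1/903) = (181/16)*(1/903) = 181/14448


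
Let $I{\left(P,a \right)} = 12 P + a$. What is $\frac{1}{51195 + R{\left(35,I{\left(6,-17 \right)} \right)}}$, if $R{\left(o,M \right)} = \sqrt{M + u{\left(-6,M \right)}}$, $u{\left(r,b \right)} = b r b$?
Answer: $\frac{10239}{524189224} - \frac{i \sqrt{18095}}{2620946120} \approx 1.9533 \cdot 10^{-5} - 5.1324 \cdot 10^{-8} i$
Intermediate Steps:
$u{\left(r,b \right)} = r b^{2}$
$I{\left(P,a \right)} = a + 12 P$
$R{\left(o,M \right)} = \sqrt{M - 6 M^{2}}$
$\frac{1}{51195 + R{\left(35,I{\left(6,-17 \right)} \right)}} = \frac{1}{51195 + \sqrt{\left(-17 + 12 \cdot 6\right) \left(1 - 6 \left(-17 + 12 \cdot 6\right)\right)}} = \frac{1}{51195 + \sqrt{\left(-17 + 72\right) \left(1 - 6 \left(-17 + 72\right)\right)}} = \frac{1}{51195 + \sqrt{55 \left(1 - 330\right)}} = \frac{1}{51195 + \sqrt{55 \left(-329\right)}} = \frac{1}{51195 + \sqrt{-18095}} = \frac{1}{51195 + i \sqrt{18095}}$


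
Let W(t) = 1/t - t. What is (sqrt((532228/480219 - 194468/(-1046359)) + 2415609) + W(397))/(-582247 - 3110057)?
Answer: 199/1850814 - sqrt(609911718965531944490756973993)/1855314351284408784 ≈ -0.00031342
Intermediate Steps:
(sqrt((532228/480219 - 194468/(-1046359)) + 2415609) + W(397))/(-582247 - 3110057) = (sqrt((532228/480219 - 194468/(-1046359)) + 2415609) + (1/397 - 1*397))/(-582247 - 3110057) = (sqrt((532228*(1/480219) - 194468*(-1/1046359)) + 2415609) + (1/397 - 397))/(-3692304) = (sqrt((532228/480219 + 194468/1046359) + 2415609) - 157608/397)*(-1/3692304) = (sqrt(650288786344/502481472621 + 2415609) - 157608/397)*(-1/3692304) = (sqrt(1213799417885327533/502481472621) - 157608/397)*(-1/3692304) = (sqrt(609911718965531944490756973993)/502481472621 - 157608/397)*(-1/3692304) = (-157608/397 + sqrt(609911718965531944490756973993)/502481472621)*(-1/3692304) = 199/1850814 - sqrt(609911718965531944490756973993)/1855314351284408784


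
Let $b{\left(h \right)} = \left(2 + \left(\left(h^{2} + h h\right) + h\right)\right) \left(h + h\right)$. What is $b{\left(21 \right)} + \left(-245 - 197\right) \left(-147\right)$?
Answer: $102984$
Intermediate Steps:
$b{\left(h \right)} = 2 h \left(2 + h + 2 h^{2}\right)$ ($b{\left(h \right)} = \left(2 + \left(\left(h^{2} + h^{2}\right) + h\right)\right) 2 h = \left(2 + \left(2 h^{2} + h\right)\right) 2 h = \left(2 + \left(h + 2 h^{2}\right)\right) 2 h = \left(2 + h + 2 h^{2}\right) 2 h = 2 h \left(2 + h + 2 h^{2}\right)$)
$b{\left(21 \right)} + \left(-245 - 197\right) \left(-147\right) = 2 \cdot 21 \left(2 + 21 + 2 \cdot 21^{2}\right) + \left(-245 - 197\right) \left(-147\right) = 2 \cdot 21 \left(2 + 21 + 2 \cdot 441\right) - -64974 = 2 \cdot 21 \left(2 + 21 + 882\right) + 64974 = 2 \cdot 21 \cdot 905 + 64974 = 38010 + 64974 = 102984$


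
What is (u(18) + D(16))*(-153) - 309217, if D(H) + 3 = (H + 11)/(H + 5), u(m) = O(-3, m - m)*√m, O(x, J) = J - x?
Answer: -2162683/7 - 1377*√2 ≈ -3.1090e+5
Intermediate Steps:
u(m) = 3*√m (u(m) = ((m - m) - 1*(-3))*√m = (0 + 3)*√m = 3*√m)
D(H) = -3 + (11 + H)/(5 + H) (D(H) = -3 + (H + 11)/(H + 5) = -3 + (11 + H)/(5 + H))
(u(18) + D(16))*(-153) - 309217 = (3*√18 + 2*(-2 - 1*16)/(5 + 16))*(-153) - 309217 = (3*(3*√2) + 2*(-2 - 16)/21)*(-153) - 309217 = (9*√2 + 2*(1/21)*(-18))*(-153) - 309217 = (9*√2 - 12/7)*(-153) - 309217 = (-12/7 + 9*√2)*(-153) - 309217 = (1836/7 - 1377*√2) - 309217 = -2162683/7 - 1377*√2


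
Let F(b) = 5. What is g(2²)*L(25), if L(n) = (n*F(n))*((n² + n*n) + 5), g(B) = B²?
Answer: 2510000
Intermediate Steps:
L(n) = 5*n*(5 + 2*n²) (L(n) = (n*5)*((n² + n*n) + 5) = (5*n)*((n² + n²) + 5) = (5*n)*(2*n² + 5) = (5*n)*(5 + 2*n²) = 5*n*(5 + 2*n²))
g(2²)*L(25) = (2²)²*(10*25³ + 25*25) = 4²*(10*15625 + 625) = 16*(156250 + 625) = 16*156875 = 2510000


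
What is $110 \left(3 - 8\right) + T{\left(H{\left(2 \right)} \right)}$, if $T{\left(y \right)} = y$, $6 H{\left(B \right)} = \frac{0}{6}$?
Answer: $-550$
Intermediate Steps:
$H{\left(B \right)} = 0$ ($H{\left(B \right)} = \frac{0 \cdot \frac{1}{6}}{6} = \frac{1}{6} \cdot 0 = 0$)
$110 \left(3 - 8\right) + T{\left(H{\left(2 \right)} \right)} = 110 \left(3 - 8\right) + 0 = 110 \left(-5\right) + 0 = -550 + 0 = -550$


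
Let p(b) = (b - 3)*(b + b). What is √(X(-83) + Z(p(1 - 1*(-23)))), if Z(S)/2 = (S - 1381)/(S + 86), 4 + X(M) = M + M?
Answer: I*√51069561/547 ≈ 13.065*I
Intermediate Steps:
X(M) = -4 + 2*M (X(M) = -4 + (M + M) = -4 + 2*M)
p(b) = 2*b*(-3 + b) (p(b) = (-3 + b)*(2*b) = 2*b*(-3 + b))
Z(S) = 2*(-1381 + S)/(86 + S) (Z(S) = 2*((S - 1381)/(S + 86)) = 2*((-1381 + S)/(86 + S)) = 2*(-1381 + S)/(86 + S))
√(X(-83) + Z(p(1 - 1*(-23)))) = √((-4 + 2*(-83)) + 2*(-1381 + 2*(1 - 1*(-23))*(-3 + (1 - 1*(-23))))/(86 + 2*(1 - 1*(-23))*(-3 + (1 - 1*(-23))))) = √((-4 - 166) + 2*(-1381 + 2*(1 + 23)*(-3 + (1 + 23)))/(86 + 2*(1 + 23)*(-3 + (1 + 23)))) = √(-170 + 2*(-1381 + 2*24*(-3 + 24))/(86 + 2*24*(-3 + 24))) = √(-170 + 2*(-1381 + 2*24*21)/(86 + 2*24*21)) = √(-170 + 2*(-1381 + 1008)/(86 + 1008)) = √(-170 + 2*(-373)/1094) = √(-170 + 2*(1/1094)*(-373)) = √(-170 - 373/547) = √(-93363/547) = I*√51069561/547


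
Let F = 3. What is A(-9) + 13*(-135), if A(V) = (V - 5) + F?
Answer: -1766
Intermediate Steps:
A(V) = -2 + V (A(V) = (V - 5) + 3 = (-5 + V) + 3 = -2 + V)
A(-9) + 13*(-135) = (-2 - 9) + 13*(-135) = -11 - 1755 = -1766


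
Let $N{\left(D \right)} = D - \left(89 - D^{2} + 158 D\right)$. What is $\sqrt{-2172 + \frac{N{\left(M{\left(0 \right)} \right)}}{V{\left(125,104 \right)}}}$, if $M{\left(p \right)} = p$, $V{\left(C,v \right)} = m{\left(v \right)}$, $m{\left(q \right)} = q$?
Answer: $\frac{i \sqrt{5875402}}{52} \approx 46.614 i$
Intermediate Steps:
$V{\left(C,v \right)} = v$
$N{\left(D \right)} = -89 + D^{2} - 157 D$ ($N{\left(D \right)} = D - \left(89 - D^{2} + 158 D\right) = -89 + D^{2} - 157 D$)
$\sqrt{-2172 + \frac{N{\left(M{\left(0 \right)} \right)}}{V{\left(125,104 \right)}}} = \sqrt{-2172 + \frac{-89 + 0^{2} - 0}{104}} = \sqrt{-2172 + \left(-89 + 0 + 0\right) \frac{1}{104}} = \sqrt{-2172 - \frac{89}{104}} = \sqrt{- \frac{225977}{104}} = \frac{i \sqrt{5875402}}{52}$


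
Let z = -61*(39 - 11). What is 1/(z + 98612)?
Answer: 1/96904 ≈ 1.0319e-5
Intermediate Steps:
z = -1708 (z = -61*28 = -1708)
1/(z + 98612) = 1/(-1708 + 98612) = 1/96904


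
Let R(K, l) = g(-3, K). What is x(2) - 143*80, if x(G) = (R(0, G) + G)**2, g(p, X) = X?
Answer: -11436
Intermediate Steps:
R(K, l) = K
x(G) = G**2 (x(G) = (0 + G)**2 = G**2)
x(2) - 143*80 = 2**2 - 143*80 = 4 - 11440 = -11436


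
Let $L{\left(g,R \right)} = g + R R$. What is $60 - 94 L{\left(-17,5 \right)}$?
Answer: $-692$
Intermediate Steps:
$L{\left(g,R \right)} = g + R^{2}$
$60 - 94 L{\left(-17,5 \right)} = 60 - 94 \left(-17 + 5^{2}\right) = 60 - 94 \left(-17 + 25\right) = 60 - 752 = -692$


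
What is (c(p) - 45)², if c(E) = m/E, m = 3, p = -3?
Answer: 2116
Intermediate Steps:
c(E) = 3/E
(c(p) - 45)² = (3/(-3) - 45)² = (3*(-⅓) - 45)² = (-1 - 45)² = (-46)² = 2116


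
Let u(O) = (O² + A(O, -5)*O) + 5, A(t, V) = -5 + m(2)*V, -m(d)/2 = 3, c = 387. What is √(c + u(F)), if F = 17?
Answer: √1106 ≈ 33.257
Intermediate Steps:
m(d) = -6 (m(d) = -2*3 = -6)
A(t, V) = -5 - 6*V
u(O) = 5 + O² + 25*O (u(O) = (O² + (-5 - 6*(-5))*O) + 5 = (O² + (-5 + 30)*O) + 5 = (O² + 25*O) + 5 = 5 + O² + 25*O)
√(c + u(F)) = √(387 + (5 + 17² + 25*17)) = √(387 + (5 + 289 + 425)) = √(387 + 719) = √1106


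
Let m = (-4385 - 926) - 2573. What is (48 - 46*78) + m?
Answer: -11424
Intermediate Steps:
m = -7884 (m = -5311 - 2573 = -7884)
(48 - 46*78) + m = (48 - 46*78) - 7884 = (48 - 3588) - 7884 = -3540 - 7884 = -11424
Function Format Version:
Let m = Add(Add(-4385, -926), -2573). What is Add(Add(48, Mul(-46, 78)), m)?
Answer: -11424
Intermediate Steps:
m = -7884 (m = Add(-5311, -2573) = -7884)
Add(Add(48, Mul(-46, 78)), m) = Add(Add(48, Mul(-46, 78)), -7884) = Add(Add(48, -3588), -7884) = Add(-3540, -7884) = -11424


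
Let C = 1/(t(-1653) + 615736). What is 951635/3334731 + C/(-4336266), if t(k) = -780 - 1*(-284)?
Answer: 846271334855031223/2965514356613785680 ≈ 0.28537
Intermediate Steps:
t(k) = -496 (t(k) = -780 + 284 = -496)
C = 1/615240 (C = 1/(-496 + 615736) = 1/615240 ≈ 1.6254e-6)
951635/3334731 + C/(-4336266) = 951635/3334731 + (1/615240)/(-4336266) = 951635*(1/3334731) + (1/615240)*(-1/4336266) = 951635/3334731 - 1/2667844293840 = 846271334855031223/2965514356613785680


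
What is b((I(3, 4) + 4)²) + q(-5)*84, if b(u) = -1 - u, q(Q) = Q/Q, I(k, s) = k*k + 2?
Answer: -142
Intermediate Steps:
I(k, s) = 2 + k² (I(k, s) = k² + 2 = 2 + k²)
q(Q) = 1
b((I(3, 4) + 4)²) + q(-5)*84 = (-1 - ((2 + 3²) + 4)²) + 1*84 = (-1 - ((2 + 9) + 4)²) + 84 = (-1 - (11 + 4)²) + 84 = (-1 - 1*15²) + 84 = (-1 - 1*225) + 84 = (-1 - 225) + 84 = -226 + 84 = -142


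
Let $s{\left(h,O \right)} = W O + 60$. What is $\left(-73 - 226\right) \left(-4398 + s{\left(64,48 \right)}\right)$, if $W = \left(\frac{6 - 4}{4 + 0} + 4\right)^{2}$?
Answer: $1006434$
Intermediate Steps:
$W = \frac{81}{4}$ ($W = \left(\frac{2}{4} + 4\right)^{2} = \left(2 \cdot \frac{1}{4} + 4\right)^{2} = \left(\frac{1}{2} + 4\right)^{2} = \left(\frac{9}{2}\right)^{2} = \frac{81}{4} \approx 20.25$)
$s{\left(h,O \right)} = 60 + \frac{81 O}{4}$ ($s{\left(h,O \right)} = \frac{81 O}{4} + 60 = 60 + \frac{81 O}{4}$)
$\left(-73 - 226\right) \left(-4398 + s{\left(64,48 \right)}\right) = \left(-73 - 226\right) \left(-4398 + \left(60 + \frac{81}{4} \cdot 48\right)\right) = - 299 \left(-4398 + \left(60 + 972\right)\right) = - 299 \left(-4398 + 1032\right) = \left(-299\right) \left(-3366\right) = 1006434$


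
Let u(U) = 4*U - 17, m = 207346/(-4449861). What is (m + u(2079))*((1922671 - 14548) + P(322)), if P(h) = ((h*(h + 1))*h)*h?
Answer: 398305907590866862111/4449861 ≈ 8.9510e+13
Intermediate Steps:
P(h) = h**3*(1 + h) (P(h) = ((h*(1 + h))*h)*h = (h**2*(1 + h))*h = h**3*(1 + h))
m = -207346/4449861 (m = 207346*(-1/4449861) = -207346/4449861 ≈ -0.046596)
u(U) = -17 + 4*U
(m + u(2079))*((1922671 - 14548) + P(322)) = (-207346/4449861 + (-17 + 4*2079))*((1922671 - 14548) + 322**3*(1 + 322)) = (-207346/4449861 + (-17 + 8316))*(1908123 + 33386248*323) = (-207346/4449861 + 8299)*(1908123 + 10783758104) = (36929189093/4449861)*10785666227 = 398305907590866862111/4449861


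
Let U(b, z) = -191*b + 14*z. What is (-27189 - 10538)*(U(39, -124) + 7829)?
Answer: 51157812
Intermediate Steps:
(-27189 - 10538)*(U(39, -124) + 7829) = (-27189 - 10538)*((-191*39 + 14*(-124)) + 7829) = -37727*((-7449 - 1736) + 7829) = -37727*(-9185 + 7829) = -37727*(-1356) = 51157812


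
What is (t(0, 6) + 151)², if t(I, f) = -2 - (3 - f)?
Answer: 23104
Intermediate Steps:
t(I, f) = -5 + f (t(I, f) = -2 + (-3 + f) = -5 + f)
(t(0, 6) + 151)² = ((-5 + 6) + 151)² = (1 + 151)² = 152² = 23104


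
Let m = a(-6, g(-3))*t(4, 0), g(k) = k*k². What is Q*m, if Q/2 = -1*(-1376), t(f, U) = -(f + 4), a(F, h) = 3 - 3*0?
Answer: -66048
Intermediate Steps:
g(k) = k³
a(F, h) = 3 (a(F, h) = 3 + 0 = 3)
t(f, U) = -4 - f (t(f, U) = -(4 + f) = -4 - f)
Q = 2752 (Q = 2*(-1*(-1376)) = 2*1376 = 2752)
m = -24 (m = 3*(-4 - 1*4) = 3*(-4 - 4) = 3*(-8) = -24)
Q*m = 2752*(-24) = -66048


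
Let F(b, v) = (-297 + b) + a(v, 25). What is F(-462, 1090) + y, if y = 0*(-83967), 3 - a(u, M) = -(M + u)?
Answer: 359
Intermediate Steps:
a(u, M) = 3 + M + u (a(u, M) = 3 - (-1)*(M + u) = 3 - (-M - u) = 3 + (M + u) = 3 + M + u)
F(b, v) = -269 + b + v (F(b, v) = (-297 + b) + (3 + 25 + v) = (-297 + b) + (28 + v) = -269 + b + v)
y = 0
F(-462, 1090) + y = (-269 - 462 + 1090) + 0 = 359 + 0 = 359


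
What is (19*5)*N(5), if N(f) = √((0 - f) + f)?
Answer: 0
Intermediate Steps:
N(f) = 0 (N(f) = √(-f + f) = √0 = 0)
(19*5)*N(5) = (19*5)*0 = 95*0 = 0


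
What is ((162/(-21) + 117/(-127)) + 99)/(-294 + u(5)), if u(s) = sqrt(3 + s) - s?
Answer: -24019866/79470377 - 160668*sqrt(2)/79470377 ≈ -0.30511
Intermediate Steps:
((162/(-21) + 117/(-127)) + 99)/(-294 + u(5)) = ((162/(-21) + 117/(-127)) + 99)/(-294 + (sqrt(3 + 5) - 1*5)) = ((162*(-1/21) + 117*(-1/127)) + 99)/(-294 + (sqrt(8) - 5)) = ((-54/7 - 117/127) + 99)/(-294 + (2*sqrt(2) - 5)) = (-7677/889 + 99)/(-294 + (-5 + 2*sqrt(2))) = 80334/(889*(-299 + 2*sqrt(2)))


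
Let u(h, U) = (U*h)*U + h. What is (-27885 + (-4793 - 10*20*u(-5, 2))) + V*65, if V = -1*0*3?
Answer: -27678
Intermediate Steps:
V = 0 (V = 0*3 = 0)
u(h, U) = h + h*U² (u(h, U) = h*U² + h = h + h*U²)
(-27885 + (-4793 - 10*20*u(-5, 2))) + V*65 = (-27885 + (-4793 - 10*20*(-5*(1 + 2²)))) + 0*65 = (-27885 + (-4793 - 200*(-5*(1 + 4)))) + 0 = (-27885 + (-4793 - 200*(-5*5))) + 0 = (-27885 + (-4793 - 200*(-25))) + 0 = (-27885 + (-4793 - 1*(-5000))) + 0 = (-27885 + (-4793 + 5000)) + 0 = (-27885 + 207) + 0 = -27678 + 0 = -27678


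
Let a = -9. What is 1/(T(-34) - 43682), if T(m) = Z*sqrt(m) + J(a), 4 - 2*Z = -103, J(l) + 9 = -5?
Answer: -87392/3818875465 - 107*I*sqrt(34)/3818875465 ≈ -2.2884e-5 - 1.6338e-7*I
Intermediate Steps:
J(l) = -14 (J(l) = -9 - 5 = -14)
Z = 107/2 (Z = 2 - 1/2*(-103) = 2 + 103/2 = 107/2 ≈ 53.500)
T(m) = -14 + 107*sqrt(m)/2 (T(m) = 107*sqrt(m)/2 - 14 = -14 + 107*sqrt(m)/2)
1/(T(-34) - 43682) = 1/((-14 + 107*sqrt(-34)/2) - 43682) = 1/((-14 + 107*(I*sqrt(34))/2) - 43682) = 1/((-14 + 107*I*sqrt(34)/2) - 43682) = 1/(-43696 + 107*I*sqrt(34)/2)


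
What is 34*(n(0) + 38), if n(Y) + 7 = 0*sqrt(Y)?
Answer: 1054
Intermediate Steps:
n(Y) = -7 (n(Y) = -7 + 0*sqrt(Y) = -7 + 0 = -7)
34*(n(0) + 38) = 34*(-7 + 38) = 34*31 = 1054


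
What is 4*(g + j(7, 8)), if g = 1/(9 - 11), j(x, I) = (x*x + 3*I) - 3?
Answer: 278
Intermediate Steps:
j(x, I) = -3 + x² + 3*I (j(x, I) = (x² + 3*I) - 3 = -3 + x² + 3*I)
g = -½ (g = 1/(-2) = -½ ≈ -0.50000)
4*(g + j(7, 8)) = 4*(-½ + (-3 + 7² + 3*8)) = 4*(-½ + (-3 + 49 + 24)) = 4*(-½ + 70) = 4*(139/2) = 278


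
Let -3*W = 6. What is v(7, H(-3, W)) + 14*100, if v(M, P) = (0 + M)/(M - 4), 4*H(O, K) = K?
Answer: 4207/3 ≈ 1402.3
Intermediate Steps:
W = -2 (W = -⅓*6 = -2)
H(O, K) = K/4
v(M, P) = M/(-4 + M)
v(7, H(-3, W)) + 14*100 = 7/(-4 + 7) + 14*100 = 7/3 + 1400 = 4207/3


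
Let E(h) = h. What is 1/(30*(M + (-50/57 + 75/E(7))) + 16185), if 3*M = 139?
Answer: 133/2376725 ≈ 5.5959e-5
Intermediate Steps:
M = 139/3 (M = (1/3)*139 = 139/3 ≈ 46.333)
1/(30*(M + (-50/57 + 75/E(7))) + 16185) = 1/(30*(139/3 + (-50/57 + 75/7)) + 16185) = 1/(30*(139/3 + 3925/399) + 16185) = 1/(30*(22412/399) + 16185) = 1/(224120/133 + 16185) = 1/(2376725/133) = 133/2376725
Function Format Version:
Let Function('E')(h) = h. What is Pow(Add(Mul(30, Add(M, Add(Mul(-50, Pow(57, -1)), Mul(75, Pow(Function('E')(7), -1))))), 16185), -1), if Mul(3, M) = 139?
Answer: Rational(133, 2376725) ≈ 5.5959e-5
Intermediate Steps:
M = Rational(139, 3) (M = Mul(Rational(1, 3), 139) = Rational(139, 3) ≈ 46.333)
Pow(Add(Mul(30, Add(M, Add(Mul(-50, Pow(57, -1)), Mul(75, Pow(Function('E')(7), -1))))), 16185), -1) = Pow(Add(Mul(30, Add(Rational(139, 3), Add(Mul(-50, Pow(57, -1)), Mul(75, Pow(7, -1))))), 16185), -1) = Pow(Add(Mul(30, Add(Rational(139, 3), Add(Mul(-50, Rational(1, 57)), Mul(75, Rational(1, 7))))), 16185), -1) = Pow(Add(Mul(30, Add(Rational(139, 3), Add(Rational(-50, 57), Rational(75, 7)))), 16185), -1) = Pow(Add(Mul(30, Add(Rational(139, 3), Rational(3925, 399))), 16185), -1) = Pow(Add(Mul(30, Rational(22412, 399)), 16185), -1) = Pow(Add(Rational(224120, 133), 16185), -1) = Pow(Rational(2376725, 133), -1) = Rational(133, 2376725)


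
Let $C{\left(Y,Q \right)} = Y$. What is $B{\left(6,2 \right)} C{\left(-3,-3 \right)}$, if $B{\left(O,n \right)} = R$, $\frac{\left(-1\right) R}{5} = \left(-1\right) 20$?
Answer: $-300$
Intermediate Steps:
$R = 100$ ($R = - 5 \left(\left(-1\right) 20\right) = \left(-5\right) \left(-20\right) = 100$)
$B{\left(O,n \right)} = 100$
$B{\left(6,2 \right)} C{\left(-3,-3 \right)} = 100 \left(-3\right) = -300$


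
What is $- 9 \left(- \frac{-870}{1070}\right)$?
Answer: $- \frac{783}{107} \approx -7.3178$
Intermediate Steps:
$- 9 \left(- \frac{-870}{1070}\right) = - 9 \left(\left(-1\right) \left(- \frac{87}{107}\right)\right) = \left(-9\right) \frac{87}{107} = - \frac{783}{107}$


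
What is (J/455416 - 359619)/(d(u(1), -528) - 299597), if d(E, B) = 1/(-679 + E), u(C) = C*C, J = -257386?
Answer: 27760117409355/23126794930018 ≈ 1.2003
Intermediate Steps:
u(C) = C²
(J/455416 - 359619)/(d(u(1), -528) - 299597) = (-257386/455416 - 359619)/(1/(-679 + 1²) - 299597) = (-257386*1/455416 - 359619)/(1/(-679 + 1) - 299597) = (-128693/227708 - 359619)/(1/(-678) - 299597) = -81888251945/(227708*(-1/678 - 299597)) = -81888251945/(227708*(-203126767/678)) = -81888251945/227708*(-678/203126767) = 27760117409355/23126794930018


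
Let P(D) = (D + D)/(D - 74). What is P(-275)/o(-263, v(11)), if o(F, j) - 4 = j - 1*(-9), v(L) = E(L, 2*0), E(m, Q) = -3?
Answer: 55/349 ≈ 0.15759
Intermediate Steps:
v(L) = -3
o(F, j) = 13 + j (o(F, j) = 4 + (j - 1*(-9)) = 4 + (j + 9) = 4 + (9 + j) = 13 + j)
P(D) = 2*D/(-74 + D) (P(D) = (2*D)/(-74 + D) = 2*D/(-74 + D))
P(-275)/o(-263, v(11)) = (2*(-275)/(-74 - 275))/(13 - 3) = (2*(-275)/(-349))/10 = (2*(-275)*(-1/349))*(⅒) = (550/349)*(⅒) = 55/349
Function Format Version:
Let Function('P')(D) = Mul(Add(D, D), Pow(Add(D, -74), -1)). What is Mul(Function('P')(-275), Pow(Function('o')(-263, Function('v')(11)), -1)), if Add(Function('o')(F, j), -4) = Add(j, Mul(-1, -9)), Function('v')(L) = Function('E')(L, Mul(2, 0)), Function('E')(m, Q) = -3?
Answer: Rational(55, 349) ≈ 0.15759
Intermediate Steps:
Function('v')(L) = -3
Function('o')(F, j) = Add(13, j) (Function('o')(F, j) = Add(4, Add(j, Mul(-1, -9))) = Add(4, Add(j, 9)) = Add(4, Add(9, j)) = Add(13, j))
Function('P')(D) = Mul(2, D, Pow(Add(-74, D), -1)) (Function('P')(D) = Mul(Mul(2, D), Pow(Add(-74, D), -1)) = Mul(2, D, Pow(Add(-74, D), -1)))
Mul(Function('P')(-275), Pow(Function('o')(-263, Function('v')(11)), -1)) = Mul(Mul(2, -275, Pow(Add(-74, -275), -1)), Pow(Add(13, -3), -1)) = Mul(Mul(2, -275, Pow(-349, -1)), Pow(10, -1)) = Mul(Mul(2, -275, Rational(-1, 349)), Rational(1, 10)) = Mul(Rational(550, 349), Rational(1, 10)) = Rational(55, 349)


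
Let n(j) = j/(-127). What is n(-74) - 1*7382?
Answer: -937440/127 ≈ -7381.4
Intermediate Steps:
n(j) = -j/127 (n(j) = j*(-1/127) = -j/127)
n(-74) - 1*7382 = -1/127*(-74) - 1*7382 = 74/127 - 7382 = -937440/127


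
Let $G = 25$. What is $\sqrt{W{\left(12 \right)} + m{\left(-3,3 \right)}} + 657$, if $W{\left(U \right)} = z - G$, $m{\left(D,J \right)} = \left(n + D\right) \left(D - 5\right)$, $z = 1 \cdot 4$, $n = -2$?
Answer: $657 + \sqrt{19} \approx 661.36$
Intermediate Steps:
$z = 4$
$m{\left(D,J \right)} = \left(-5 + D\right) \left(-2 + D\right)$ ($m{\left(D,J \right)} = \left(-2 + D\right) \left(D - 5\right) = \left(-2 + D\right) \left(-5 + D\right) = \left(-5 + D\right) \left(-2 + D\right)$)
$W{\left(U \right)} = -21$ ($W{\left(U \right)} = 4 - 25 = -21$)
$\sqrt{W{\left(12 \right)} + m{\left(-3,3 \right)}} + 657 = \sqrt{-21 + \left(10 + \left(-3\right)^{2} - -21\right)} + 657 = \sqrt{-21 + \left(10 + 9 + 21\right)} + 657 = \sqrt{-21 + 40} + 657 = \sqrt{19} + 657 = 657 + \sqrt{19}$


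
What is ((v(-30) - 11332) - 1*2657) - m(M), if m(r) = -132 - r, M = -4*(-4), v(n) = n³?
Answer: -40841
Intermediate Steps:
M = 16
((v(-30) - 11332) - 1*2657) - m(M) = (((-30)³ - 11332) - 1*2657) - (-132 - 1*16) = ((-27000 - 11332) - 2657) - (-132 - 16) = (-38332 - 2657) - 1*(-148) = -40989 + 148 = -40841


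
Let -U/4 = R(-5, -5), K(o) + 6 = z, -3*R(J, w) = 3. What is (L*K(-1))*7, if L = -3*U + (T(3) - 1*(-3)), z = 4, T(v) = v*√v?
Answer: 126 - 42*√3 ≈ 53.254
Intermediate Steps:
R(J, w) = -1 (R(J, w) = -⅓*3 = -1)
T(v) = v^(3/2)
K(o) = -2 (K(o) = -6 + 4 = -2)
U = 4 (U = -4*(-1) = 4)
L = -9 + 3*√3 (L = -3*4 + (3^(3/2) - 1*(-3)) = -12 + (3*√3 + 3) = -12 + (3 + 3*√3) = -9 + 3*√3 ≈ -3.8038)
(L*K(-1))*7 = ((-9 + 3*√3)*(-2))*7 = (18 - 6*√3)*7 = 126 - 42*√3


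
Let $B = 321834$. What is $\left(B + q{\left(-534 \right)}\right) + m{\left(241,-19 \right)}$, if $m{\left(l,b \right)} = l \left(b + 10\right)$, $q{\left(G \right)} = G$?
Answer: $319131$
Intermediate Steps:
$m{\left(l,b \right)} = l \left(10 + b\right)$
$\left(B + q{\left(-534 \right)}\right) + m{\left(241,-19 \right)} = \left(321834 - 534\right) + 241 \left(10 - 19\right) = 321300 + 241 \left(-9\right) = 321300 - 2169 = 319131$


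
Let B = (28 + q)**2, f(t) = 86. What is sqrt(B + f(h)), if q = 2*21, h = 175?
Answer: 3*sqrt(554) ≈ 70.612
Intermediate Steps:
q = 42
B = 4900 (B = (28 + 42)**2 = 70**2 = 4900)
sqrt(B + f(h)) = sqrt(4900 + 86) = sqrt(4986) = 3*sqrt(554)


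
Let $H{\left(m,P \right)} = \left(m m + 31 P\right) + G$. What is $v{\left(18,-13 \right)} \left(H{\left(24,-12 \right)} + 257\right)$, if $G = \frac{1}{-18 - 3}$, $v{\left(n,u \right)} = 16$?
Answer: $\frac{154880}{21} \approx 7375.2$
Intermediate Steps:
$G = - \frac{1}{21}$ ($G = \frac{1}{-21} = - \frac{1}{21} \approx -0.047619$)
$H{\left(m,P \right)} = - \frac{1}{21} + m^{2} + 31 P$ ($H{\left(m,P \right)} = \left(m m + 31 P\right) - \frac{1}{21} = \left(m^{2} + 31 P\right) - \frac{1}{21} = - \frac{1}{21} + m^{2} + 31 P$)
$v{\left(18,-13 \right)} \left(H{\left(24,-12 \right)} + 257\right) = 16 \left(\left(- \frac{1}{21} + 24^{2} + 31 \left(-12\right)\right) + 257\right) = 16 \left(\left(- \frac{1}{21} + 576 - 372\right) + 257\right) = 16 \left(\frac{4283}{21} + 257\right) = 16 \cdot \frac{9680}{21} = \frac{154880}{21}$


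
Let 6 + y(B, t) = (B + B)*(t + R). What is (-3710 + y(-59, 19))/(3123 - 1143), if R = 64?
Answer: -1351/198 ≈ -6.8232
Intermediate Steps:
y(B, t) = -6 + 2*B*(64 + t) (y(B, t) = -6 + (B + B)*(t + 64) = -6 + (2*B)*(64 + t) = -6 + 2*B*(64 + t))
(-3710 + y(-59, 19))/(3123 - 1143) = (-3710 + (-6 + 128*(-59) + 2*(-59)*19))/(3123 - 1143) = (-3710 + (-6 - 7552 - 2242))/1980 = (-3710 - 9800)*(1/1980) = -13510*1/1980 = -1351/198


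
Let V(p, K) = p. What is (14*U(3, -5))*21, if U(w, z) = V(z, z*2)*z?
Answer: 7350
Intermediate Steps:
U(w, z) = z² (U(w, z) = z*z = z²)
(14*U(3, -5))*21 = (14*(-5)²)*21 = (14*25)*21 = 350*21 = 7350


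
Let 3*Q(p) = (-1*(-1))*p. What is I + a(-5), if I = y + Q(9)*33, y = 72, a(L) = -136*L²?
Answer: -3229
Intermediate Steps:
Q(p) = p/3 (Q(p) = ((-1*(-1))*p)/3 = (1*p)/3 = p/3)
I = 171 (I = 72 + ((⅓)*9)*33 = 72 + 3*33 = 72 + 99 = 171)
I + a(-5) = 171 - 136*(-5)² = 171 - 136*25 = 171 - 3400 = -3229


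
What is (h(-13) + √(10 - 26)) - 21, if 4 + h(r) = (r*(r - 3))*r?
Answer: -2729 + 4*I ≈ -2729.0 + 4.0*I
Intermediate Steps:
h(r) = -4 + r²*(-3 + r) (h(r) = -4 + (r*(r - 3))*r = -4 + (r*(-3 + r))*r = -4 + r²*(-3 + r))
(h(-13) + √(10 - 26)) - 21 = ((-4 + (-13)³ - 3*(-13)²) + √(10 - 26)) - 21 = ((-4 - 2197 - 3*169) + √(-16)) - 21 = ((-4 - 2197 - 507) + 4*I) - 21 = (-2708 + 4*I) - 21 = -2729 + 4*I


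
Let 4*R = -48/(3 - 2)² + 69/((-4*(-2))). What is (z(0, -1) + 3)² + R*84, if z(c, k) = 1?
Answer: -6487/8 ≈ -810.88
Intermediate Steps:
R = -315/32 (R = (-48/(3 - 2)² + 69/((-4*(-2))))/4 = (-48/(1²) + 69/8)/4 = (-48/1 + 69*(⅛))/4 = (-48*1 + 69/8)/4 = (-48 + 69/8)/4 = (¼)*(-315/8) = -315/32 ≈ -9.8438)
(z(0, -1) + 3)² + R*84 = (1 + 3)² - 315/32*84 = 4² - 6615/8 = 16 - 6615/8 = -6487/8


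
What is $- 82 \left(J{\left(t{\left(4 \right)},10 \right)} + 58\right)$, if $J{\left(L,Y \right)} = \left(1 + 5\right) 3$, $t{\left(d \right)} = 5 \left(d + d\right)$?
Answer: $-6232$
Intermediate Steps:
$t{\left(d \right)} = 10 d$ ($t{\left(d \right)} = 5 \cdot 2 d = 10 d$)
$J{\left(L,Y \right)} = 18$ ($J{\left(L,Y \right)} = 6 \cdot 3 = 18$)
$- 82 \left(J{\left(t{\left(4 \right)},10 \right)} + 58\right) = - 82 \left(18 + 58\right) = \left(-82\right) 76 = -6232$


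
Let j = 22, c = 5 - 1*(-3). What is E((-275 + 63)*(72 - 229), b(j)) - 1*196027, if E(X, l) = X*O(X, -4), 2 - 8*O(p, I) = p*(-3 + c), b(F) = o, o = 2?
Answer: -692578116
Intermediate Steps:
c = 8 (c = 5 + 3 = 8)
b(F) = 2
O(p, I) = 1/4 - 5*p/8 (O(p, I) = 1/4 - p*(-3 + 8)/8 = 1/4 - p*5/8 = 1/4 - 5*p/8)
E(X, l) = X*(1/4 - 5*X/8)
E((-275 + 63)*(72 - 229), b(j)) - 1*196027 = ((-275 + 63)*(72 - 229))*(2 - 5*(-275 + 63)*(72 - 229))/8 - 1*196027 = (-212*(-157))*(2 - (-1060)*(-157))/8 - 196027 = (1/8)*33284*(2 - 5*33284) - 196027 = (1/8)*33284*(2 - 166420) - 196027 = (1/8)*33284*(-166418) - 196027 = -692382089 - 196027 = -692578116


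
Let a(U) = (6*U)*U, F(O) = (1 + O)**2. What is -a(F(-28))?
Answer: -3188646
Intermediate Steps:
a(U) = 6*U**2
-a(F(-28)) = -6*((1 - 28)**2)**2 = -6*((-27)**2)**2 = -6*729**2 = -6*531441 = -1*3188646 = -3188646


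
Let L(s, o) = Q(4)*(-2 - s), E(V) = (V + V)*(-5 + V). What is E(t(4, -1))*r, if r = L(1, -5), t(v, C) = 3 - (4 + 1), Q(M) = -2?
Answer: 168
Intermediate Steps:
t(v, C) = -2 (t(v, C) = 3 - 1*5 = 3 - 5 = -2)
E(V) = 2*V*(-5 + V) (E(V) = (2*V)*(-5 + V) = 2*V*(-5 + V))
L(s, o) = 4 + 2*s (L(s, o) = -2*(-2 - s) = 4 + 2*s)
r = 6 (r = 4 + 2*1 = 4 + 2 = 6)
E(t(4, -1))*r = (2*(-2)*(-5 - 2))*6 = (2*(-2)*(-7))*6 = 28*6 = 168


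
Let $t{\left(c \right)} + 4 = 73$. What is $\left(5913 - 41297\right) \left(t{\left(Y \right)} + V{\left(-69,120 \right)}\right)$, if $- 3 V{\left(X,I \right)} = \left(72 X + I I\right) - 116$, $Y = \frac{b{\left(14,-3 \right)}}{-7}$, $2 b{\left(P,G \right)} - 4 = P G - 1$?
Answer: $\frac{322312856}{3} \approx 1.0744 \cdot 10^{8}$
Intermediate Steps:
$b{\left(P,G \right)} = \frac{3}{2} + \frac{G P}{2}$ ($b{\left(P,G \right)} = 2 + \frac{P G - 1}{2} = 2 + \frac{G P - 1}{2} = 2 + \frac{-1 + G P}{2} = 2 + \left(- \frac{1}{2} + \frac{G P}{2}\right) = \frac{3}{2} + \frac{G P}{2}$)
$Y = \frac{39}{14}$ ($Y = \frac{\frac{3}{2} + \frac{1}{2} \left(-3\right) 14}{-7} = \left(\frac{3}{2} - 21\right) \left(- \frac{1}{7}\right) = \left(- \frac{39}{2}\right) \left(- \frac{1}{7}\right) = \frac{39}{14} \approx 2.7857$)
$t{\left(c \right)} = 69$ ($t{\left(c \right)} = -4 + 73 = 69$)
$V{\left(X,I \right)} = \frac{116}{3} - 24 X - \frac{I^{2}}{3}$ ($V{\left(X,I \right)} = - \frac{\left(72 X + I I\right) - 116}{3} = - \frac{\left(72 X + I^{2}\right) - 116}{3} = - \frac{\left(I^{2} + 72 X\right) - 116}{3} = - \frac{-116 + I^{2} + 72 X}{3} = \frac{116}{3} - 24 X - \frac{I^{2}}{3}$)
$\left(5913 - 41297\right) \left(t{\left(Y \right)} + V{\left(-69,120 \right)}\right) = \left(5913 - 41297\right) \left(69 - \left(- \frac{5084}{3} + 4800\right)\right) = - 35384 \left(69 + \left(\frac{116}{3} + 1656 - 4800\right)\right) = - 35384 \left(69 - \frac{9316}{3}\right) = \left(-35384\right) \left(- \frac{9109}{3}\right) = \frac{322312856}{3}$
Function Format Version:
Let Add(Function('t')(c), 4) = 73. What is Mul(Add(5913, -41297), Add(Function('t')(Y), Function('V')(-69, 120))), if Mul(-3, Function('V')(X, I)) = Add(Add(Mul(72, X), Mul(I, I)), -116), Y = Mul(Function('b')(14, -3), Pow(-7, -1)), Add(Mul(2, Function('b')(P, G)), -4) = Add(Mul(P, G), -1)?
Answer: Rational(322312856, 3) ≈ 1.0744e+8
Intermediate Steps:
Function('b')(P, G) = Add(Rational(3, 2), Mul(Rational(1, 2), G, P)) (Function('b')(P, G) = Add(2, Mul(Rational(1, 2), Add(Mul(P, G), -1))) = Add(2, Mul(Rational(1, 2), Add(Mul(G, P), -1))) = Add(2, Mul(Rational(1, 2), Add(-1, Mul(G, P)))) = Add(2, Add(Rational(-1, 2), Mul(Rational(1, 2), G, P))) = Add(Rational(3, 2), Mul(Rational(1, 2), G, P)))
Y = Rational(39, 14) (Y = Mul(Add(Rational(3, 2), Mul(Rational(1, 2), -3, 14)), Pow(-7, -1)) = Mul(Add(Rational(3, 2), -21), Rational(-1, 7)) = Mul(Rational(-39, 2), Rational(-1, 7)) = Rational(39, 14) ≈ 2.7857)
Function('t')(c) = 69 (Function('t')(c) = Add(-4, 73) = 69)
Function('V')(X, I) = Add(Rational(116, 3), Mul(-24, X), Mul(Rational(-1, 3), Pow(I, 2))) (Function('V')(X, I) = Mul(Rational(-1, 3), Add(Add(Mul(72, X), Mul(I, I)), -116)) = Mul(Rational(-1, 3), Add(Add(Mul(72, X), Pow(I, 2)), -116)) = Mul(Rational(-1, 3), Add(Add(Pow(I, 2), Mul(72, X)), -116)) = Mul(Rational(-1, 3), Add(-116, Pow(I, 2), Mul(72, X))) = Add(Rational(116, 3), Mul(-24, X), Mul(Rational(-1, 3), Pow(I, 2))))
Mul(Add(5913, -41297), Add(Function('t')(Y), Function('V')(-69, 120))) = Mul(Add(5913, -41297), Add(69, Add(Rational(116, 3), Mul(-24, -69), Mul(Rational(-1, 3), Pow(120, 2))))) = Mul(-35384, Add(69, Add(Rational(116, 3), 1656, Mul(Rational(-1, 3), 14400)))) = Mul(-35384, Add(69, Add(Rational(116, 3), 1656, -4800))) = Mul(-35384, Add(69, Rational(-9316, 3))) = Mul(-35384, Rational(-9109, 3)) = Rational(322312856, 3)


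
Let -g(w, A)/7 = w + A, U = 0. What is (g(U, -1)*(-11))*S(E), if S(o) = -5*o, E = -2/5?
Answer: -154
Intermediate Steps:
E = -⅖ (E = -2*⅕ = -⅖ ≈ -0.40000)
g(w, A) = -7*A - 7*w (g(w, A) = -7*(w + A) = -7*(A + w) = -7*A - 7*w)
(g(U, -1)*(-11))*S(E) = ((-7*(-1) - 7*0)*(-11))*(-5*(-⅖)) = ((7 + 0)*(-11))*2 = (7*(-11))*2 = -77*2 = -154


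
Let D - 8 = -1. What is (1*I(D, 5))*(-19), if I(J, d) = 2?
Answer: -38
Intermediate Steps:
D = 7 (D = 8 - 1 = 7)
(1*I(D, 5))*(-19) = (1*2)*(-19) = 2*(-19) = -38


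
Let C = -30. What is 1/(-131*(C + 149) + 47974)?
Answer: 1/32385 ≈ 3.0878e-5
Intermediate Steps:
1/(-131*(C + 149) + 47974) = 1/(-131*(-30 + 149) + 47974) = 1/(-131*119 + 47974) = 1/(-15589 + 47974) = 1/32385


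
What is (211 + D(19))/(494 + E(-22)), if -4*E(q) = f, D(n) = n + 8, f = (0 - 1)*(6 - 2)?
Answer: 238/495 ≈ 0.48081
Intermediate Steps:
f = -4 (f = -1*4 = -4)
D(n) = 8 + n
E(q) = 1 (E(q) = -¼*(-4) = 1)
(211 + D(19))/(494 + E(-22)) = (211 + (8 + 19))/(494 + 1) = (211 + 27)/495 = 238*(1/495) = 238/495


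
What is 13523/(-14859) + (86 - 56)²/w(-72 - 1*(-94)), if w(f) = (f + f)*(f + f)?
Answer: -3201857/7191756 ≈ -0.44521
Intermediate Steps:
w(f) = 4*f² (w(f) = (2*f)*(2*f) = 4*f²)
13523/(-14859) + (86 - 56)²/w(-72 - 1*(-94)) = 13523/(-14859) + (86 - 56)²/((4*(-72 - 1*(-94))²)) = 13523*(-1/14859) + 30²/((4*(-72 + 94)²)) = -13523/14859 + 900/((4*22²)) = -13523/14859 + 900/((4*484)) = -13523/14859 + 900/1936 = -13523/14859 + 900*(1/1936) = -13523/14859 + 225/484 = -3201857/7191756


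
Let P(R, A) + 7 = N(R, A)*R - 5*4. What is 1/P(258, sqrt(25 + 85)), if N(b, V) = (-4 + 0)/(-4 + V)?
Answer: 101/11721 - 172*sqrt(110)/128931 ≈ -0.0053746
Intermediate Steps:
N(b, V) = -4/(-4 + V)
P(R, A) = -27 - 4*R/(-4 + A) (P(R, A) = -7 + ((-4/(-4 + A))*R - 5*4) = -7 + (-4*R/(-4 + A) - 20) = -7 + (-20 - 4*R/(-4 + A)) = -27 - 4*R/(-4 + A))
1/P(258, sqrt(25 + 85)) = 1/((108 - 27*sqrt(25 + 85) - 4*258)/(-4 + sqrt(25 + 85))) = 1/((108 - 27*sqrt(110) - 1032)/(-4 + sqrt(110))) = 1/((-924 - 27*sqrt(110))/(-4 + sqrt(110))) = (-4 + sqrt(110))/(-924 - 27*sqrt(110))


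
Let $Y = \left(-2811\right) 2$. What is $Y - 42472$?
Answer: $-48094$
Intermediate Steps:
$Y = -5622$
$Y - 42472 = -5622 - 42472 = -48094$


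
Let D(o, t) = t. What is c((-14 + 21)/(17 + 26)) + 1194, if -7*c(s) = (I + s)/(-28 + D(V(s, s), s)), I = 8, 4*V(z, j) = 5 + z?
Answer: 1111653/931 ≈ 1194.0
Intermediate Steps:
V(z, j) = 5/4 + z/4 (V(z, j) = (5 + z)/4 = 5/4 + z/4)
c(s) = -(8 + s)/(7*(-28 + s))
c((-14 + 21)/(17 + 26)) + 1194 = (-8 - (-14 + 21)/(17 + 26))/(7*(-28 + (-14 + 21)/(17 + 26))) + 1194 = (-8 - 7/43)/(7*(-28 + 7/43)) + 1194 = (-8 - 7/43)/(7*(-28 + 7*(1/43))) + 1194 = (-8 - 1*7/43)/(7*(-28 + 7/43)) + 1194 = (-8 - 7/43)/(7*(-1197/43)) + 1194 = (⅐)*(-43/1197)*(-351/43) + 1194 = 39/931 + 1194 = 1111653/931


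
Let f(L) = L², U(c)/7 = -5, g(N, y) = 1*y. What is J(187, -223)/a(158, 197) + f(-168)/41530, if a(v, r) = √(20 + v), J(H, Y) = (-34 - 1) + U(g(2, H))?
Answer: 14112/20765 - 35*√178/89 ≈ -4.5671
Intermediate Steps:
g(N, y) = y
U(c) = -35 (U(c) = 7*(-5) = -35)
J(H, Y) = -70 (J(H, Y) = (-34 - 1) - 35 = -35 - 35 = -70)
J(187, -223)/a(158, 197) + f(-168)/41530 = -70/√(20 + 158) + (-168)²/41530 = -70*√178/178 + 28224*(1/41530) = -35*√178/89 + 14112/20765 = 14112/20765 - 35*√178/89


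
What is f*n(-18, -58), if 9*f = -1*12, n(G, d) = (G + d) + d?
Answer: 536/3 ≈ 178.67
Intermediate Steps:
n(G, d) = G + 2*d
f = -4/3 (f = (-1*12)/9 = (1/9)*(-12) = -4/3 ≈ -1.3333)
f*n(-18, -58) = -4*(-18 + 2*(-58))/3 = -4*(-18 - 116)/3 = -4/3*(-134) = 536/3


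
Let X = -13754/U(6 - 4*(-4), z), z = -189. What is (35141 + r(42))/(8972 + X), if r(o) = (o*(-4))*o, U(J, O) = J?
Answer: 61787/18363 ≈ 3.3648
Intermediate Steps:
X = -6877/11 (X = -13754/(6 - 4*(-4)) = -13754/(6 + 16) = -13754/22 = -13754*1/22 = -6877/11 ≈ -625.18)
r(o) = -4*o**2 (r(o) = (-4*o)*o = -4*o**2)
(35141 + r(42))/(8972 + X) = (35141 - 4*42**2)/(8972 - 6877/11) = (35141 - 4*1764)/(91815/11) = (35141 - 7056)*(11/91815) = 28085*(11/91815) = 61787/18363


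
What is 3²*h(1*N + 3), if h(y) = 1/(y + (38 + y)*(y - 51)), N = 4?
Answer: -9/1973 ≈ -0.0045616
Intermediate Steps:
h(y) = 1/(y + (-51 + y)*(38 + y)) (h(y) = 1/(y + (38 + y)*(-51 + y)) = 1/(y + (-51 + y)*(38 + y)))
3²*h(1*N + 3) = 3²/(-1938 + (1*4 + 3)² - 12*(1*4 + 3)) = 9/(-1938 + (4 + 3)² - 12*(4 + 3)) = 9/(-1938 + 7² - 12*7) = 9/(-1938 + 49 - 84) = 9/(-1973) = 9*(-1/1973) = -9/1973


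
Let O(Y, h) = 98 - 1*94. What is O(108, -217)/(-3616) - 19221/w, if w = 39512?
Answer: -272114/558107 ≈ -0.48757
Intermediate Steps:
O(Y, h) = 4 (O(Y, h) = 98 - 94 = 4)
O(108, -217)/(-3616) - 19221/w = 4/(-3616) - 19221/39512 = 4*(-1/3616) - 19221*1/39512 = -1/904 - 19221/39512 = -272114/558107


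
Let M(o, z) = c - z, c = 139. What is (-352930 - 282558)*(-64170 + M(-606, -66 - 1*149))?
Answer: 40554302208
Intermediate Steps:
M(o, z) = 139 - z
(-352930 - 282558)*(-64170 + M(-606, -66 - 1*149)) = (-352930 - 282558)*(-64170 + (139 - (-66 - 1*149))) = -635488*(-64170 + (139 - (-66 - 149))) = -635488*(-64170 + (139 - 1*(-215))) = -635488*(-64170 + (139 + 215)) = -635488*(-64170 + 354) = -635488*(-63816) = 40554302208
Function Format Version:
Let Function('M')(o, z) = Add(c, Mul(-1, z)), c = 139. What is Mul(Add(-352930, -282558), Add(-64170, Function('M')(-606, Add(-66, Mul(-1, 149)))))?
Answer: 40554302208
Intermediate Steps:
Function('M')(o, z) = Add(139, Mul(-1, z))
Mul(Add(-352930, -282558), Add(-64170, Function('M')(-606, Add(-66, Mul(-1, 149))))) = Mul(Add(-352930, -282558), Add(-64170, Add(139, Mul(-1, Add(-66, Mul(-1, 149)))))) = Mul(-635488, Add(-64170, Add(139, Mul(-1, Add(-66, -149))))) = Mul(-635488, Add(-64170, Add(139, Mul(-1, -215)))) = Mul(-635488, Add(-64170, Add(139, 215))) = Mul(-635488, Add(-64170, 354)) = Mul(-635488, -63816) = 40554302208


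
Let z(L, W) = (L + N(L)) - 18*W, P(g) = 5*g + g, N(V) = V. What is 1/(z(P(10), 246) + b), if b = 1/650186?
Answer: -650186/2801001287 ≈ -0.00023213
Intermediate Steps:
b = 1/650186 ≈ 1.5380e-6
P(g) = 6*g
z(L, W) = -18*W + 2*L (z(L, W) = (L + L) - 18*W = 2*L - 18*W = -18*W + 2*L)
1/(z(P(10), 246) + b) = 1/((-18*246 + 2*(6*10)) + 1/650186) = 1/((-4428 + 2*60) + 1/650186) = 1/((-4428 + 120) + 1/650186) = 1/(-4308 + 1/650186) = 1/(-2801001287/650186) = -650186/2801001287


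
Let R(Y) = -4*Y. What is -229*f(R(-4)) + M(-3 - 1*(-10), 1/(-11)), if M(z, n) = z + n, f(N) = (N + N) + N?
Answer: -120836/11 ≈ -10985.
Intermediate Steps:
f(N) = 3*N (f(N) = 2*N + N = 3*N)
M(z, n) = n + z
-229*f(R(-4)) + M(-3 - 1*(-10), 1/(-11)) = -687*(-4*(-4)) + (1/(-11) + (-3 - 1*(-10))) = -687*16 + (-1/11 + (-3 + 10)) = -229*48 + (-1/11 + 7) = -10992 + 76/11 = -120836/11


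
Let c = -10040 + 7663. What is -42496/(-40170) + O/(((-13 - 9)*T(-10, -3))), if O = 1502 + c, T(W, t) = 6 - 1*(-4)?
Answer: 4449787/883740 ≈ 5.0352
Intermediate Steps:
c = -2377
T(W, t) = 10 (T(W, t) = 6 + 4 = 10)
O = -875 (O = 1502 - 2377 = -875)
-42496/(-40170) + O/(((-13 - 9)*T(-10, -3))) = -42496/(-40170) - 875*1/(10*(-13 - 9)) = -42496*(-1/40170) - 875/((-22*10)) = 21248/20085 - 875/(-220) = 21248/20085 - 875*(-1/220) = 21248/20085 + 175/44 = 4449787/883740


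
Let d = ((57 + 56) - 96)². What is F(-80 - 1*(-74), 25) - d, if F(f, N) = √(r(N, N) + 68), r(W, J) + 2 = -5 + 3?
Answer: -281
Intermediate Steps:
r(W, J) = -4 (r(W, J) = -2 + (-5 + 3) = -2 - 2 = -4)
F(f, N) = 8 (F(f, N) = √(-4 + 68) = √64 = 8)
d = 289 (d = (113 - 96)² = 17² = 289)
F(-80 - 1*(-74), 25) - d = 8 - 1*289 = 8 - 289 = -281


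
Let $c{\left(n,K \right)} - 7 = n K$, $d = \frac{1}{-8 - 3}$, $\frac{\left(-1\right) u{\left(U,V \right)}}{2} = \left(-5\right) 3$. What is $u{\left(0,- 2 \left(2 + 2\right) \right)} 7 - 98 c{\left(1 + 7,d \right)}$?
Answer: $- \frac{4452}{11} \approx -404.73$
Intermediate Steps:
$u{\left(U,V \right)} = 30$ ($u{\left(U,V \right)} = - 2 \left(\left(-5\right) 3\right) = \left(-2\right) \left(-15\right) = 30$)
$d = - \frac{1}{11}$ ($d = \frac{1}{-11} = - \frac{1}{11} \approx -0.090909$)
$c{\left(n,K \right)} = 7 + K n$ ($c{\left(n,K \right)} = 7 + n K = 7 + K n$)
$u{\left(0,- 2 \left(2 + 2\right) \right)} 7 - 98 c{\left(1 + 7,d \right)} = 30 \cdot 7 - 98 \left(7 - \frac{1 + 7}{11}\right) = 210 - 98 \left(7 - \frac{8}{11}\right) = 210 - \frac{6762}{11} = - \frac{4452}{11}$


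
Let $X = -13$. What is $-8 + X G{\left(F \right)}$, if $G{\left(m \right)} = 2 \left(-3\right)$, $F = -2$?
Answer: $70$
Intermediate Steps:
$G{\left(m \right)} = -6$
$-8 + X G{\left(F \right)} = -8 - -78 = -8 + 78 = 70$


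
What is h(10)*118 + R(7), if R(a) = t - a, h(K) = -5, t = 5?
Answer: -592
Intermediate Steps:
R(a) = 5 - a
h(10)*118 + R(7) = -5*118 + (5 - 1*7) = -590 + (5 - 7) = -590 - 2 = -592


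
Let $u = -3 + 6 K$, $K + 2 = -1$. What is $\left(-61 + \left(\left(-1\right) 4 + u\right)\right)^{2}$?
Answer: $7396$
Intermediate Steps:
$K = -3$ ($K = -2 - 1 = -3$)
$u = -21$ ($u = -3 + 6 \left(-3\right) = -3 - 18 = -21$)
$\left(-61 + \left(\left(-1\right) 4 + u\right)\right)^{2} = \left(-61 - 25\right)^{2} = \left(-86\right)^{2} = 7396$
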